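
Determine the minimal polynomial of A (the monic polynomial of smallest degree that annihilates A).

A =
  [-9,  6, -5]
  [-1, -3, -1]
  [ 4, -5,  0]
x^3 + 12*x^2 + 48*x + 64

The characteristic polynomial is χ_A(x) = (x + 4)^3, so the eigenvalues are known. The minimal polynomial is
  m_A(x) = Π_λ (x − λ)^{k_λ}
where k_λ is the size of the *largest* Jordan block for λ (equivalently, the smallest k with (A − λI)^k v = 0 for every generalised eigenvector v of λ).

  λ = -4: largest Jordan block has size 3, contributing (x + 4)^3

So m_A(x) = (x + 4)^3 = x^3 + 12*x^2 + 48*x + 64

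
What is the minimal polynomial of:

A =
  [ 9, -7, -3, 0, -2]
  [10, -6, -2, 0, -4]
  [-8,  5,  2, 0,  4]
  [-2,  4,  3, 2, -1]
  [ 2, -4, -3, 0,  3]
x^4 - 8*x^3 + 23*x^2 - 28*x + 12

The characteristic polynomial is χ_A(x) = (x - 3)*(x - 2)^3*(x - 1), so the eigenvalues are known. The minimal polynomial is
  m_A(x) = Π_λ (x − λ)^{k_λ}
where k_λ is the size of the *largest* Jordan block for λ (equivalently, the smallest k with (A − λI)^k v = 0 for every generalised eigenvector v of λ).

  λ = 1: largest Jordan block has size 1, contributing (x − 1)
  λ = 2: largest Jordan block has size 2, contributing (x − 2)^2
  λ = 3: largest Jordan block has size 1, contributing (x − 3)

So m_A(x) = (x - 3)*(x - 2)^2*(x - 1) = x^4 - 8*x^3 + 23*x^2 - 28*x + 12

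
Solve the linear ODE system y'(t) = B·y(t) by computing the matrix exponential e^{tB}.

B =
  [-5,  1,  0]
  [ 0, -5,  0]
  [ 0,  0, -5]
e^{tB} =
  [exp(-5*t), t*exp(-5*t), 0]
  [0, exp(-5*t), 0]
  [0, 0, exp(-5*t)]

Strategy: write B = P · J · P⁻¹ where J is a Jordan canonical form, so e^{tB} = P · e^{tJ} · P⁻¹, and e^{tJ} can be computed block-by-block.

B has Jordan form
J =
  [-5,  1,  0]
  [ 0, -5,  0]
  [ 0,  0, -5]
(up to reordering of blocks).

Per-block formulas:
  For a 1×1 block at λ = -5: exp(t · [-5]) = [e^(-5t)].
  For a 2×2 Jordan block J_2(-5): exp(t · J_2(-5)) = e^(-5t)·(I + t·N), where N is the 2×2 nilpotent shift.

After assembling e^{tJ} and conjugating by P, we get:

e^{tB} =
  [exp(-5*t), t*exp(-5*t), 0]
  [0, exp(-5*t), 0]
  [0, 0, exp(-5*t)]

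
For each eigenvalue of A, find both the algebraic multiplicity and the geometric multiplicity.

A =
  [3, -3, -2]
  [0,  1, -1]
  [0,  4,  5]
λ = 3: alg = 3, geom = 1

Step 1 — factor the characteristic polynomial to read off the algebraic multiplicities:
  χ_A(x) = (x - 3)^3

Step 2 — compute geometric multiplicities via the rank-nullity identity g(λ) = n − rank(A − λI):
  rank(A − (3)·I) = 2, so dim ker(A − (3)·I) = n − 2 = 1

Summary:
  λ = 3: algebraic multiplicity = 3, geometric multiplicity = 1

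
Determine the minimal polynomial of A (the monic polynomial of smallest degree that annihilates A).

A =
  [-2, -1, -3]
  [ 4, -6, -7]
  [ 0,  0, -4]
x^3 + 12*x^2 + 48*x + 64

The characteristic polynomial is χ_A(x) = (x + 4)^3, so the eigenvalues are known. The minimal polynomial is
  m_A(x) = Π_λ (x − λ)^{k_λ}
where k_λ is the size of the *largest* Jordan block for λ (equivalently, the smallest k with (A − λI)^k v = 0 for every generalised eigenvector v of λ).

  λ = -4: largest Jordan block has size 3, contributing (x + 4)^3

So m_A(x) = (x + 4)^3 = x^3 + 12*x^2 + 48*x + 64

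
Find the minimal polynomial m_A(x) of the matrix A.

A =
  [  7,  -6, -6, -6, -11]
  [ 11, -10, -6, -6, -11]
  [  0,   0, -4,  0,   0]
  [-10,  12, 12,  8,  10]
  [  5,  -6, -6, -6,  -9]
x^3 - 12*x + 16

The characteristic polynomial is χ_A(x) = (x - 2)^2*(x + 4)^3, so the eigenvalues are known. The minimal polynomial is
  m_A(x) = Π_λ (x − λ)^{k_λ}
where k_λ is the size of the *largest* Jordan block for λ (equivalently, the smallest k with (A − λI)^k v = 0 for every generalised eigenvector v of λ).

  λ = -4: largest Jordan block has size 1, contributing (x + 4)
  λ = 2: largest Jordan block has size 2, contributing (x − 2)^2

So m_A(x) = (x - 2)^2*(x + 4) = x^3 - 12*x + 16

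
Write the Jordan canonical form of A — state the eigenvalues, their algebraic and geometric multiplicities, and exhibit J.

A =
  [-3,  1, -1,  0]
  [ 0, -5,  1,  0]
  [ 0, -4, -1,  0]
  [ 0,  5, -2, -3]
J_3(-3) ⊕ J_1(-3)

The characteristic polynomial is
  det(x·I − A) = x^4 + 12*x^3 + 54*x^2 + 108*x + 81 = (x + 3)^4

Eigenvalues and multiplicities (the geometric multiplicity of λ is n − rank(A − λI), which equals the number of Jordan blocks for λ):
  λ = -3: algebraic multiplicity = 4, geometric multiplicity = 2

Determining the block sizes for each eigenvalue:
  λ = -3: with am = 4 and gm = 2, the partition is not yet determined (e.g. several partitions of 4 into 2 parts exist). Let N = A − (-3)·I. Computing rank(N^1) = 2, rank(N^2) = 1, rank(N^3) = 0; the number of blocks of size ≥ j is rank(N^{j−1}) − rank(N^j), giving [2, 1, 1]. So we have 1 block(s) of size 3, 1 block(s) of size 1 → block sizes [3, 1]

Assembling the blocks gives a Jordan form
J =
  [-3,  1,  0,  0]
  [ 0, -3,  1,  0]
  [ 0,  0, -3,  0]
  [ 0,  0,  0, -3]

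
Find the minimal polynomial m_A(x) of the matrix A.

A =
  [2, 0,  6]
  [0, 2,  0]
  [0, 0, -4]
x^2 + 2*x - 8

The characteristic polynomial is χ_A(x) = (x - 2)^2*(x + 4), so the eigenvalues are known. The minimal polynomial is
  m_A(x) = Π_λ (x − λ)^{k_λ}
where k_λ is the size of the *largest* Jordan block for λ (equivalently, the smallest k with (A − λI)^k v = 0 for every generalised eigenvector v of λ).

  λ = -4: largest Jordan block has size 1, contributing (x + 4)
  λ = 2: largest Jordan block has size 1, contributing (x − 2)

So m_A(x) = (x - 2)*(x + 4) = x^2 + 2*x - 8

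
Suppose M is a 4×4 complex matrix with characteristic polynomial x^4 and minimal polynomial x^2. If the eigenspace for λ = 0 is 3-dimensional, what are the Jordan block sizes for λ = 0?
Block sizes for λ = 0: [2, 1, 1]

Step 1 — from the characteristic polynomial, algebraic multiplicity of λ = 0 is 4. From dim ker(M − (0)·I) = 3, there are exactly 3 Jordan blocks for λ = 0.
Step 2 — from the minimal polynomial, the factor (x − 0)^2 tells us the largest block for λ = 0 has size 2.
Step 3 — with total size 4, 3 blocks, and largest block 2, the block sizes (in nonincreasing order) are [2, 1, 1].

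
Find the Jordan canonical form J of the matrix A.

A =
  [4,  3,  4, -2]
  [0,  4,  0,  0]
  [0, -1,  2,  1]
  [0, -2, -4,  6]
J_2(4) ⊕ J_2(4)

The characteristic polynomial is
  det(x·I − A) = x^4 - 16*x^3 + 96*x^2 - 256*x + 256 = (x - 4)^4

Eigenvalues and multiplicities (the geometric multiplicity of λ is n − rank(A − λI), which equals the number of Jordan blocks for λ):
  λ = 4: algebraic multiplicity = 4, geometric multiplicity = 2

Determining the block sizes for each eigenvalue:
  λ = 4: with am = 4 and gm = 2, the partition is not yet determined (e.g. several partitions of 4 into 2 parts exist). Let N = A − (4)·I. Computing rank(N^1) = 2, rank(N^2) = 0; the number of blocks of size ≥ j is rank(N^{j−1}) − rank(N^j), giving [2, 2]. So we have 2 block(s) of size 2 → block sizes [2, 2]

Assembling the blocks gives a Jordan form
J =
  [4, 1, 0, 0]
  [0, 4, 0, 0]
  [0, 0, 4, 1]
  [0, 0, 0, 4]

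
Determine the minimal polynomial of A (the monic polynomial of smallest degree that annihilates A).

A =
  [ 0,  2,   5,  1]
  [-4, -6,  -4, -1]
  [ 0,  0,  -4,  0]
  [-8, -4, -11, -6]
x^3 + 12*x^2 + 48*x + 64

The characteristic polynomial is χ_A(x) = (x + 4)^4, so the eigenvalues are known. The minimal polynomial is
  m_A(x) = Π_λ (x − λ)^{k_λ}
where k_λ is the size of the *largest* Jordan block for λ (equivalently, the smallest k with (A − λI)^k v = 0 for every generalised eigenvector v of λ).

  λ = -4: largest Jordan block has size 3, contributing (x + 4)^3

So m_A(x) = (x + 4)^3 = x^3 + 12*x^2 + 48*x + 64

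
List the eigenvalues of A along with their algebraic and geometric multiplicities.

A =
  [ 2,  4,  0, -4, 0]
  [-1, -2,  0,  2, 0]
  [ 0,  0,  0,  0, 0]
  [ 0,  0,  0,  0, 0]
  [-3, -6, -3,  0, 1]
λ = 0: alg = 4, geom = 3; λ = 1: alg = 1, geom = 1

Step 1 — factor the characteristic polynomial to read off the algebraic multiplicities:
  χ_A(x) = x^4*(x - 1)

Step 2 — compute geometric multiplicities via the rank-nullity identity g(λ) = n − rank(A − λI):
  rank(A − (0)·I) = 2, so dim ker(A − (0)·I) = n − 2 = 3
  rank(A − (1)·I) = 4, so dim ker(A − (1)·I) = n − 4 = 1

Summary:
  λ = 0: algebraic multiplicity = 4, geometric multiplicity = 3
  λ = 1: algebraic multiplicity = 1, geometric multiplicity = 1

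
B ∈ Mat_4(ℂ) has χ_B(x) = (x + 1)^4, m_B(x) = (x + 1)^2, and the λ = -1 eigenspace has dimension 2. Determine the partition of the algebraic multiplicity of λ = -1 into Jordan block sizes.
Block sizes for λ = -1: [2, 2]

Step 1 — from the characteristic polynomial, algebraic multiplicity of λ = -1 is 4. From dim ker(B − (-1)·I) = 2, there are exactly 2 Jordan blocks for λ = -1.
Step 2 — from the minimal polynomial, the factor (x + 1)^2 tells us the largest block for λ = -1 has size 2.
Step 3 — with total size 4, 2 blocks, and largest block 2, the block sizes (in nonincreasing order) are [2, 2].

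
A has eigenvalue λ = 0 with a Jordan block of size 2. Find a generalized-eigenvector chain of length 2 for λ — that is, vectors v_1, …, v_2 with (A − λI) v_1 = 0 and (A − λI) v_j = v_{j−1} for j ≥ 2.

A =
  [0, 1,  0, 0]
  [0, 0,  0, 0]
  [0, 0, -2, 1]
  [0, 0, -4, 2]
A Jordan chain for λ = 0 of length 2:
v_1 = (1, 0, 0, 0)ᵀ
v_2 = (0, 1, 0, 0)ᵀ

Let N = A − (0)·I. We want v_2 with N^2 v_2 = 0 but N^1 v_2 ≠ 0; then v_{j-1} := N · v_j for j = 2, …, 2.

Pick v_2 = (0, 1, 0, 0)ᵀ.
Then v_1 = N · v_2 = (1, 0, 0, 0)ᵀ.

Sanity check: (A − (0)·I) v_1 = (0, 0, 0, 0)ᵀ = 0. ✓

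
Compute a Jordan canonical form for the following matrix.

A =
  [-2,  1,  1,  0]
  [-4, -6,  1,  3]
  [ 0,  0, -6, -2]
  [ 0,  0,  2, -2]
J_3(-4) ⊕ J_1(-4)

The characteristic polynomial is
  det(x·I − A) = x^4 + 16*x^3 + 96*x^2 + 256*x + 256 = (x + 4)^4

Eigenvalues and multiplicities (the geometric multiplicity of λ is n − rank(A − λI), which equals the number of Jordan blocks for λ):
  λ = -4: algebraic multiplicity = 4, geometric multiplicity = 2

Determining the block sizes for each eigenvalue:
  λ = -4: with am = 4 and gm = 2, the partition is not yet determined (e.g. several partitions of 4 into 2 parts exist). Let N = A − (-4)·I. Computing rank(N^1) = 2, rank(N^2) = 1, rank(N^3) = 0; the number of blocks of size ≥ j is rank(N^{j−1}) − rank(N^j), giving [2, 1, 1]. So we have 1 block(s) of size 3, 1 block(s) of size 1 → block sizes [3, 1]

Assembling the blocks gives a Jordan form
J =
  [-4,  1,  0,  0]
  [ 0, -4,  1,  0]
  [ 0,  0, -4,  0]
  [ 0,  0,  0, -4]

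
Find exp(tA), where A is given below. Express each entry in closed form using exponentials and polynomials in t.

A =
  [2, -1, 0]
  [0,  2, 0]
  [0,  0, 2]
e^{tA} =
  [exp(2*t), -t*exp(2*t), 0]
  [0, exp(2*t), 0]
  [0, 0, exp(2*t)]

Strategy: write A = P · J · P⁻¹ where J is a Jordan canonical form, so e^{tA} = P · e^{tJ} · P⁻¹, and e^{tJ} can be computed block-by-block.

A has Jordan form
J =
  [2, 1, 0]
  [0, 2, 0]
  [0, 0, 2]
(up to reordering of blocks).

Per-block formulas:
  For a 2×2 Jordan block J_2(2): exp(t · J_2(2)) = e^(2t)·(I + t·N), where N is the 2×2 nilpotent shift.
  For a 1×1 block at λ = 2: exp(t · [2]) = [e^(2t)].

After assembling e^{tJ} and conjugating by P, we get:

e^{tA} =
  [exp(2*t), -t*exp(2*t), 0]
  [0, exp(2*t), 0]
  [0, 0, exp(2*t)]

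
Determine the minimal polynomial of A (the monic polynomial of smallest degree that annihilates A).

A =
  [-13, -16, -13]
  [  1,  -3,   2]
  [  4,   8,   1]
x^3 + 15*x^2 + 75*x + 125

The characteristic polynomial is χ_A(x) = (x + 5)^3, so the eigenvalues are known. The minimal polynomial is
  m_A(x) = Π_λ (x − λ)^{k_λ}
where k_λ is the size of the *largest* Jordan block for λ (equivalently, the smallest k with (A − λI)^k v = 0 for every generalised eigenvector v of λ).

  λ = -5: largest Jordan block has size 3, contributing (x + 5)^3

So m_A(x) = (x + 5)^3 = x^3 + 15*x^2 + 75*x + 125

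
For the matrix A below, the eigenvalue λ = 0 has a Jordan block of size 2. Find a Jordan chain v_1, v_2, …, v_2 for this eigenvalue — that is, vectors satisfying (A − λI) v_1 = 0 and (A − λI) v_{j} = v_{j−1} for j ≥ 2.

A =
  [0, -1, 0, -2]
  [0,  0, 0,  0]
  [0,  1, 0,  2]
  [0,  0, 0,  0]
A Jordan chain for λ = 0 of length 2:
v_1 = (-1, 0, 1, 0)ᵀ
v_2 = (0, 1, 0, 0)ᵀ

Let N = A − (0)·I. We want v_2 with N^2 v_2 = 0 but N^1 v_2 ≠ 0; then v_{j-1} := N · v_j for j = 2, …, 2.

Pick v_2 = (0, 1, 0, 0)ᵀ.
Then v_1 = N · v_2 = (-1, 0, 1, 0)ᵀ.

Sanity check: (A − (0)·I) v_1 = (0, 0, 0, 0)ᵀ = 0. ✓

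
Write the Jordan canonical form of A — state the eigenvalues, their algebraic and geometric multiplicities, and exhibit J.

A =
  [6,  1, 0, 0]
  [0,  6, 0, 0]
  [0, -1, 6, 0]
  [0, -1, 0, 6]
J_2(6) ⊕ J_1(6) ⊕ J_1(6)

The characteristic polynomial is
  det(x·I − A) = x^4 - 24*x^3 + 216*x^2 - 864*x + 1296 = (x - 6)^4

Eigenvalues and multiplicities (the geometric multiplicity of λ is n − rank(A − λI), which equals the number of Jordan blocks for λ):
  λ = 6: algebraic multiplicity = 4, geometric multiplicity = 3

Determining the block sizes for each eigenvalue:
  λ = 6: 3 blocks summing to 4 forces exactly one block of size 2 and the rest size 1 → block sizes [2, 1, 1]

Assembling the blocks gives a Jordan form
J =
  [6, 1, 0, 0]
  [0, 6, 0, 0]
  [0, 0, 6, 0]
  [0, 0, 0, 6]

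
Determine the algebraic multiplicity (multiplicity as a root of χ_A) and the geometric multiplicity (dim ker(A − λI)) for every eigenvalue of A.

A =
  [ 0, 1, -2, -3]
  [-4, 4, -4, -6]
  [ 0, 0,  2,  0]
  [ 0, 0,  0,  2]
λ = 2: alg = 4, geom = 3

Step 1 — factor the characteristic polynomial to read off the algebraic multiplicities:
  χ_A(x) = (x - 2)^4

Step 2 — compute geometric multiplicities via the rank-nullity identity g(λ) = n − rank(A − λI):
  rank(A − (2)·I) = 1, so dim ker(A − (2)·I) = n − 1 = 3

Summary:
  λ = 2: algebraic multiplicity = 4, geometric multiplicity = 3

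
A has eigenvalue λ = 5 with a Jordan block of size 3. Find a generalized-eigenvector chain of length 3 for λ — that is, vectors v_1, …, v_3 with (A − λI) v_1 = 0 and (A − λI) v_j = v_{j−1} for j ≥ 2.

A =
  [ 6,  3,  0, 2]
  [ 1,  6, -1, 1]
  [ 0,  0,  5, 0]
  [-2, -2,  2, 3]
A Jordan chain for λ = 5 of length 3:
v_1 = (2, 2, 0, -4)ᵀ
v_2 = (3, 1, 0, -2)ᵀ
v_3 = (0, 1, 0, 0)ᵀ

Let N = A − (5)·I. We want v_3 with N^3 v_3 = 0 but N^2 v_3 ≠ 0; then v_{j-1} := N · v_j for j = 3, …, 2.

Pick v_3 = (0, 1, 0, 0)ᵀ.
Then v_2 = N · v_3 = (3, 1, 0, -2)ᵀ.
Then v_1 = N · v_2 = (2, 2, 0, -4)ᵀ.

Sanity check: (A − (5)·I) v_1 = (0, 0, 0, 0)ᵀ = 0. ✓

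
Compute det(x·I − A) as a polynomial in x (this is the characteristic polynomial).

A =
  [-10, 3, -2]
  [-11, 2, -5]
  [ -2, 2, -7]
x^3 + 15*x^2 + 75*x + 125

Expanding det(x·I − A) (e.g. by cofactor expansion or by noting that A is similar to its Jordan form J, which has the same characteristic polynomial as A) gives
  χ_A(x) = x^3 + 15*x^2 + 75*x + 125
which factors as (x + 5)^3. The eigenvalues (with algebraic multiplicities) are λ = -5 with multiplicity 3.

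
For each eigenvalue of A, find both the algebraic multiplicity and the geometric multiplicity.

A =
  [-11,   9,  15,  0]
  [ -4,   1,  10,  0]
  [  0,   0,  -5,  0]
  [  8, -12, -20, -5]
λ = -5: alg = 4, geom = 3

Step 1 — factor the characteristic polynomial to read off the algebraic multiplicities:
  χ_A(x) = (x + 5)^4

Step 2 — compute geometric multiplicities via the rank-nullity identity g(λ) = n − rank(A − λI):
  rank(A − (-5)·I) = 1, so dim ker(A − (-5)·I) = n − 1 = 3

Summary:
  λ = -5: algebraic multiplicity = 4, geometric multiplicity = 3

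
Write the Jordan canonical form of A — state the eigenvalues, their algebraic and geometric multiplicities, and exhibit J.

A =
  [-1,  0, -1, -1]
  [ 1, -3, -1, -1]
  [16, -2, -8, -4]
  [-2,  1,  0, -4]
J_3(-4) ⊕ J_1(-4)

The characteristic polynomial is
  det(x·I − A) = x^4 + 16*x^3 + 96*x^2 + 256*x + 256 = (x + 4)^4

Eigenvalues and multiplicities (the geometric multiplicity of λ is n − rank(A − λI), which equals the number of Jordan blocks for λ):
  λ = -4: algebraic multiplicity = 4, geometric multiplicity = 2

Determining the block sizes for each eigenvalue:
  λ = -4: with am = 4 and gm = 2, the partition is not yet determined (e.g. several partitions of 4 into 2 parts exist). Let N = A − (-4)·I. Computing rank(N^1) = 2, rank(N^2) = 1, rank(N^3) = 0; the number of blocks of size ≥ j is rank(N^{j−1}) − rank(N^j), giving [2, 1, 1]. So we have 1 block(s) of size 3, 1 block(s) of size 1 → block sizes [3, 1]

Assembling the blocks gives a Jordan form
J =
  [-4,  1,  0,  0]
  [ 0, -4,  1,  0]
  [ 0,  0, -4,  0]
  [ 0,  0,  0, -4]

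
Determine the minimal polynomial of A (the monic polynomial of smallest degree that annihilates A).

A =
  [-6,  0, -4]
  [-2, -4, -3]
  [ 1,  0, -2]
x^3 + 12*x^2 + 48*x + 64

The characteristic polynomial is χ_A(x) = (x + 4)^3, so the eigenvalues are known. The minimal polynomial is
  m_A(x) = Π_λ (x − λ)^{k_λ}
where k_λ is the size of the *largest* Jordan block for λ (equivalently, the smallest k with (A − λI)^k v = 0 for every generalised eigenvector v of λ).

  λ = -4: largest Jordan block has size 3, contributing (x + 4)^3

So m_A(x) = (x + 4)^3 = x^3 + 12*x^2 + 48*x + 64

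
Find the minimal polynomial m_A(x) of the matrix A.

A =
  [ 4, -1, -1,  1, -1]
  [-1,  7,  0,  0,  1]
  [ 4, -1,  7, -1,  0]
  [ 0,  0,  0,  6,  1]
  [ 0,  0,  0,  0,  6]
x^3 - 18*x^2 + 108*x - 216

The characteristic polynomial is χ_A(x) = (x - 6)^5, so the eigenvalues are known. The minimal polynomial is
  m_A(x) = Π_λ (x − λ)^{k_λ}
where k_λ is the size of the *largest* Jordan block for λ (equivalently, the smallest k with (A − λI)^k v = 0 for every generalised eigenvector v of λ).

  λ = 6: largest Jordan block has size 3, contributing (x − 6)^3

So m_A(x) = (x - 6)^3 = x^3 - 18*x^2 + 108*x - 216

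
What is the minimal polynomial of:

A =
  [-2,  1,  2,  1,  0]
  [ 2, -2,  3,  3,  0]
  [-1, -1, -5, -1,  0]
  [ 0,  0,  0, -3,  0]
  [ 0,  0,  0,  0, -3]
x^3 + 9*x^2 + 27*x + 27

The characteristic polynomial is χ_A(x) = (x + 3)^5, so the eigenvalues are known. The minimal polynomial is
  m_A(x) = Π_λ (x − λ)^{k_λ}
where k_λ is the size of the *largest* Jordan block for λ (equivalently, the smallest k with (A − λI)^k v = 0 for every generalised eigenvector v of λ).

  λ = -3: largest Jordan block has size 3, contributing (x + 3)^3

So m_A(x) = (x + 3)^3 = x^3 + 9*x^2 + 27*x + 27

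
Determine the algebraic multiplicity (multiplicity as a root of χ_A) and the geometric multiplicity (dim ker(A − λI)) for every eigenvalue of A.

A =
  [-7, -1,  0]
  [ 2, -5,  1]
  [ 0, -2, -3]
λ = -5: alg = 3, geom = 1

Step 1 — factor the characteristic polynomial to read off the algebraic multiplicities:
  χ_A(x) = (x + 5)^3

Step 2 — compute geometric multiplicities via the rank-nullity identity g(λ) = n − rank(A − λI):
  rank(A − (-5)·I) = 2, so dim ker(A − (-5)·I) = n − 2 = 1

Summary:
  λ = -5: algebraic multiplicity = 3, geometric multiplicity = 1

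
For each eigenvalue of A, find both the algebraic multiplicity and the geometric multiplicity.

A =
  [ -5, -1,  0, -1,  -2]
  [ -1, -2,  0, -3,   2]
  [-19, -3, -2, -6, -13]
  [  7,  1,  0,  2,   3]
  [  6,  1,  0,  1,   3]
λ = -2: alg = 3, geom = 2; λ = 1: alg = 2, geom = 1

Step 1 — factor the characteristic polynomial to read off the algebraic multiplicities:
  χ_A(x) = (x - 1)^2*(x + 2)^3

Step 2 — compute geometric multiplicities via the rank-nullity identity g(λ) = n − rank(A − λI):
  rank(A − (-2)·I) = 3, so dim ker(A − (-2)·I) = n − 3 = 2
  rank(A − (1)·I) = 4, so dim ker(A − (1)·I) = n − 4 = 1

Summary:
  λ = -2: algebraic multiplicity = 3, geometric multiplicity = 2
  λ = 1: algebraic multiplicity = 2, geometric multiplicity = 1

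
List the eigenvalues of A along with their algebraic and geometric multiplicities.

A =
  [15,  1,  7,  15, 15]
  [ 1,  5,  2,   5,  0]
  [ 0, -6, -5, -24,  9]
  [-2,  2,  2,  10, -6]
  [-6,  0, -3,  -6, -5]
λ = 4: alg = 5, geom = 3

Step 1 — factor the characteristic polynomial to read off the algebraic multiplicities:
  χ_A(x) = (x - 4)^5

Step 2 — compute geometric multiplicities via the rank-nullity identity g(λ) = n − rank(A − λI):
  rank(A − (4)·I) = 2, so dim ker(A − (4)·I) = n − 2 = 3

Summary:
  λ = 4: algebraic multiplicity = 5, geometric multiplicity = 3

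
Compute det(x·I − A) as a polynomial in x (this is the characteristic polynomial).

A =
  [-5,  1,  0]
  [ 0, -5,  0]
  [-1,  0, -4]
x^3 + 14*x^2 + 65*x + 100

Expanding det(x·I − A) (e.g. by cofactor expansion or by noting that A is similar to its Jordan form J, which has the same characteristic polynomial as A) gives
  χ_A(x) = x^3 + 14*x^2 + 65*x + 100
which factors as (x + 4)*(x + 5)^2. The eigenvalues (with algebraic multiplicities) are λ = -5 with multiplicity 2, λ = -4 with multiplicity 1.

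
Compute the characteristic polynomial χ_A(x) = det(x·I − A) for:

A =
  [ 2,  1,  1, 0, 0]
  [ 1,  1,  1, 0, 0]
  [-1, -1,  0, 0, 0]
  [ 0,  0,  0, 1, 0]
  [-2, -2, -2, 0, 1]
x^5 - 5*x^4 + 10*x^3 - 10*x^2 + 5*x - 1

Expanding det(x·I − A) (e.g. by cofactor expansion or by noting that A is similar to its Jordan form J, which has the same characteristic polynomial as A) gives
  χ_A(x) = x^5 - 5*x^4 + 10*x^3 - 10*x^2 + 5*x - 1
which factors as (x - 1)^5. The eigenvalues (with algebraic multiplicities) are λ = 1 with multiplicity 5.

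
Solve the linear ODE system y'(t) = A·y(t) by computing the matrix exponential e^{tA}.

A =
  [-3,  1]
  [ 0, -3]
e^{tA} =
  [exp(-3*t), t*exp(-3*t)]
  [0, exp(-3*t)]

Strategy: write A = P · J · P⁻¹ where J is a Jordan canonical form, so e^{tA} = P · e^{tJ} · P⁻¹, and e^{tJ} can be computed block-by-block.

A has Jordan form
J =
  [-3,  1]
  [ 0, -3]
(up to reordering of blocks).

Per-block formulas:
  For a 2×2 Jordan block J_2(-3): exp(t · J_2(-3)) = e^(-3t)·(I + t·N), where N is the 2×2 nilpotent shift.

After assembling e^{tJ} and conjugating by P, we get:

e^{tA} =
  [exp(-3*t), t*exp(-3*t)]
  [0, exp(-3*t)]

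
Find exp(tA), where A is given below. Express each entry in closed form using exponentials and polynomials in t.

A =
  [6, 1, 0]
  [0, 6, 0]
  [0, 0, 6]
e^{tA} =
  [exp(6*t), t*exp(6*t), 0]
  [0, exp(6*t), 0]
  [0, 0, exp(6*t)]

Strategy: write A = P · J · P⁻¹ where J is a Jordan canonical form, so e^{tA} = P · e^{tJ} · P⁻¹, and e^{tJ} can be computed block-by-block.

A has Jordan form
J =
  [6, 1, 0]
  [0, 6, 0]
  [0, 0, 6]
(up to reordering of blocks).

Per-block formulas:
  For a 2×2 Jordan block J_2(6): exp(t · J_2(6)) = e^(6t)·(I + t·N), where N is the 2×2 nilpotent shift.
  For a 1×1 block at λ = 6: exp(t · [6]) = [e^(6t)].

After assembling e^{tJ} and conjugating by P, we get:

e^{tA} =
  [exp(6*t), t*exp(6*t), 0]
  [0, exp(6*t), 0]
  [0, 0, exp(6*t)]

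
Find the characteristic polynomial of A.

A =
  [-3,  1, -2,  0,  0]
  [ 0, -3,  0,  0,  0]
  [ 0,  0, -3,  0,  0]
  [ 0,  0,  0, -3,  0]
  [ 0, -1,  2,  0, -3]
x^5 + 15*x^4 + 90*x^3 + 270*x^2 + 405*x + 243

Expanding det(x·I − A) (e.g. by cofactor expansion or by noting that A is similar to its Jordan form J, which has the same characteristic polynomial as A) gives
  χ_A(x) = x^5 + 15*x^4 + 90*x^3 + 270*x^2 + 405*x + 243
which factors as (x + 3)^5. The eigenvalues (with algebraic multiplicities) are λ = -3 with multiplicity 5.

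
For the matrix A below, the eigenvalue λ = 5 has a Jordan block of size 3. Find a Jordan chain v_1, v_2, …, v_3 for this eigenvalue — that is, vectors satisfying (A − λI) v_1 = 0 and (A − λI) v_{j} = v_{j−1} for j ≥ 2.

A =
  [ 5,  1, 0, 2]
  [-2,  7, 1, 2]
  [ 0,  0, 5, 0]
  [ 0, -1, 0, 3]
A Jordan chain for λ = 5 of length 3:
v_1 = (-2, -4, 0, 2)ᵀ
v_2 = (0, -2, 0, 0)ᵀ
v_3 = (1, 0, 0, 0)ᵀ

Let N = A − (5)·I. We want v_3 with N^3 v_3 = 0 but N^2 v_3 ≠ 0; then v_{j-1} := N · v_j for j = 3, …, 2.

Pick v_3 = (1, 0, 0, 0)ᵀ.
Then v_2 = N · v_3 = (0, -2, 0, 0)ᵀ.
Then v_1 = N · v_2 = (-2, -4, 0, 2)ᵀ.

Sanity check: (A − (5)·I) v_1 = (0, 0, 0, 0)ᵀ = 0. ✓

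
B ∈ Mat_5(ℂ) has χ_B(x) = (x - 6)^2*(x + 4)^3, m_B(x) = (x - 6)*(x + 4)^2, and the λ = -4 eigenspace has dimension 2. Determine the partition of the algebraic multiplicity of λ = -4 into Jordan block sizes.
Block sizes for λ = -4: [2, 1]

Step 1 — from the characteristic polynomial, algebraic multiplicity of λ = -4 is 3. From dim ker(B − (-4)·I) = 2, there are exactly 2 Jordan blocks for λ = -4.
Step 2 — from the minimal polynomial, the factor (x + 4)^2 tells us the largest block for λ = -4 has size 2.
Step 3 — with total size 3, 2 blocks, and largest block 2, the block sizes (in nonincreasing order) are [2, 1].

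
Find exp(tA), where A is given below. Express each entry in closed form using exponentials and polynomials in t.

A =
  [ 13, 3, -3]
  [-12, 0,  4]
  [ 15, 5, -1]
e^{tA} =
  [9*t*exp(4*t) + exp(4*t), 3*t*exp(4*t), -3*t*exp(4*t)]
  [-12*t*exp(4*t), -4*t*exp(4*t) + exp(4*t), 4*t*exp(4*t)]
  [15*t*exp(4*t), 5*t*exp(4*t), -5*t*exp(4*t) + exp(4*t)]

Strategy: write A = P · J · P⁻¹ where J is a Jordan canonical form, so e^{tA} = P · e^{tJ} · P⁻¹, and e^{tJ} can be computed block-by-block.

A has Jordan form
J =
  [4, 1, 0]
  [0, 4, 0]
  [0, 0, 4]
(up to reordering of blocks).

Per-block formulas:
  For a 2×2 Jordan block J_2(4): exp(t · J_2(4)) = e^(4t)·(I + t·N), where N is the 2×2 nilpotent shift.
  For a 1×1 block at λ = 4: exp(t · [4]) = [e^(4t)].

After assembling e^{tJ} and conjugating by P, we get:

e^{tA} =
  [9*t*exp(4*t) + exp(4*t), 3*t*exp(4*t), -3*t*exp(4*t)]
  [-12*t*exp(4*t), -4*t*exp(4*t) + exp(4*t), 4*t*exp(4*t)]
  [15*t*exp(4*t), 5*t*exp(4*t), -5*t*exp(4*t) + exp(4*t)]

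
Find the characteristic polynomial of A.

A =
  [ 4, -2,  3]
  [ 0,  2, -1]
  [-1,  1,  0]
x^3 - 6*x^2 + 12*x - 8

Expanding det(x·I − A) (e.g. by cofactor expansion or by noting that A is similar to its Jordan form J, which has the same characteristic polynomial as A) gives
  χ_A(x) = x^3 - 6*x^2 + 12*x - 8
which factors as (x - 2)^3. The eigenvalues (with algebraic multiplicities) are λ = 2 with multiplicity 3.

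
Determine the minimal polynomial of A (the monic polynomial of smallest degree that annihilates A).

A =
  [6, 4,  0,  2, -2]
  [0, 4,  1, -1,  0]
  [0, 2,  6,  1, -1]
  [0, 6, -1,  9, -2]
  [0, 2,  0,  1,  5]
x^3 - 18*x^2 + 108*x - 216

The characteristic polynomial is χ_A(x) = (x - 6)^5, so the eigenvalues are known. The minimal polynomial is
  m_A(x) = Π_λ (x − λ)^{k_λ}
where k_λ is the size of the *largest* Jordan block for λ (equivalently, the smallest k with (A − λI)^k v = 0 for every generalised eigenvector v of λ).

  λ = 6: largest Jordan block has size 3, contributing (x − 6)^3

So m_A(x) = (x - 6)^3 = x^3 - 18*x^2 + 108*x - 216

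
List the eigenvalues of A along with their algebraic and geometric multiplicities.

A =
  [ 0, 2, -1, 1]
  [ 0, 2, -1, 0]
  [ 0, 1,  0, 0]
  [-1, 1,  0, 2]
λ = 1: alg = 4, geom = 2

Step 1 — factor the characteristic polynomial to read off the algebraic multiplicities:
  χ_A(x) = (x - 1)^4

Step 2 — compute geometric multiplicities via the rank-nullity identity g(λ) = n − rank(A − λI):
  rank(A − (1)·I) = 2, so dim ker(A − (1)·I) = n − 2 = 2

Summary:
  λ = 1: algebraic multiplicity = 4, geometric multiplicity = 2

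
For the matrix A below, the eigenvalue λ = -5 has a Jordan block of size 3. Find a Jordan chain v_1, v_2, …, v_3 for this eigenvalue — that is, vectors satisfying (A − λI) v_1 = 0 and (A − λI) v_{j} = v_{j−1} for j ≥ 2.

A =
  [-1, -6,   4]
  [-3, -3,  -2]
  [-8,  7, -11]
A Jordan chain for λ = -5 of length 3:
v_1 = (2, -2, -5)ᵀ
v_2 = (4, -3, -8)ᵀ
v_3 = (1, 0, 0)ᵀ

Let N = A − (-5)·I. We want v_3 with N^3 v_3 = 0 but N^2 v_3 ≠ 0; then v_{j-1} := N · v_j for j = 3, …, 2.

Pick v_3 = (1, 0, 0)ᵀ.
Then v_2 = N · v_3 = (4, -3, -8)ᵀ.
Then v_1 = N · v_2 = (2, -2, -5)ᵀ.

Sanity check: (A − (-5)·I) v_1 = (0, 0, 0)ᵀ = 0. ✓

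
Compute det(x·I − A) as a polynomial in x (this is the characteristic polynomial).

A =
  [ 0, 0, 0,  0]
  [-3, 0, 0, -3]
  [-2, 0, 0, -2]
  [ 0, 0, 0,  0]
x^4

Expanding det(x·I − A) (e.g. by cofactor expansion or by noting that A is similar to its Jordan form J, which has the same characteristic polynomial as A) gives
  χ_A(x) = x^4
which factors as x^4. The eigenvalues (with algebraic multiplicities) are λ = 0 with multiplicity 4.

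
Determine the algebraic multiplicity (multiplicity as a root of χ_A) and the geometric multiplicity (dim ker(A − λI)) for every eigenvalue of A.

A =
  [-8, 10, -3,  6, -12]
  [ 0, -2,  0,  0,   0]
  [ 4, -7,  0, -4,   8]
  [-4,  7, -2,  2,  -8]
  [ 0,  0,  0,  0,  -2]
λ = -2: alg = 5, geom = 3

Step 1 — factor the characteristic polynomial to read off the algebraic multiplicities:
  χ_A(x) = (x + 2)^5

Step 2 — compute geometric multiplicities via the rank-nullity identity g(λ) = n − rank(A − λI):
  rank(A − (-2)·I) = 2, so dim ker(A − (-2)·I) = n − 2 = 3

Summary:
  λ = -2: algebraic multiplicity = 5, geometric multiplicity = 3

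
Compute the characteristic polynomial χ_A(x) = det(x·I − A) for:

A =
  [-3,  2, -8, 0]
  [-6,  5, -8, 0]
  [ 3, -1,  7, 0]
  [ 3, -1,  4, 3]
x^4 - 12*x^3 + 54*x^2 - 108*x + 81

Expanding det(x·I − A) (e.g. by cofactor expansion or by noting that A is similar to its Jordan form J, which has the same characteristic polynomial as A) gives
  χ_A(x) = x^4 - 12*x^3 + 54*x^2 - 108*x + 81
which factors as (x - 3)^4. The eigenvalues (with algebraic multiplicities) are λ = 3 with multiplicity 4.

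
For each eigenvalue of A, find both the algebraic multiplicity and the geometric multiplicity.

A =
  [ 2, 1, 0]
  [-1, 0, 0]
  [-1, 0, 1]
λ = 1: alg = 3, geom = 1

Step 1 — factor the characteristic polynomial to read off the algebraic multiplicities:
  χ_A(x) = (x - 1)^3

Step 2 — compute geometric multiplicities via the rank-nullity identity g(λ) = n − rank(A − λI):
  rank(A − (1)·I) = 2, so dim ker(A − (1)·I) = n − 2 = 1

Summary:
  λ = 1: algebraic multiplicity = 3, geometric multiplicity = 1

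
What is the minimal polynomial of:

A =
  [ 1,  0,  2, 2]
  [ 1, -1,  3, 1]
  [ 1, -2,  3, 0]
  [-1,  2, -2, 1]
x^2 - 2*x + 1

The characteristic polynomial is χ_A(x) = (x - 1)^4, so the eigenvalues are known. The minimal polynomial is
  m_A(x) = Π_λ (x − λ)^{k_λ}
where k_λ is the size of the *largest* Jordan block for λ (equivalently, the smallest k with (A − λI)^k v = 0 for every generalised eigenvector v of λ).

  λ = 1: largest Jordan block has size 2, contributing (x − 1)^2

So m_A(x) = (x - 1)^2 = x^2 - 2*x + 1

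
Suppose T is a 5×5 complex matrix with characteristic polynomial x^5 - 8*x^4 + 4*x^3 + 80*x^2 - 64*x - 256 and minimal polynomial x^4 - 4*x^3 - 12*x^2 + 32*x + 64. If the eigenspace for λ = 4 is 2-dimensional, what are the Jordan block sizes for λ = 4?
Block sizes for λ = 4: [2, 1]

Step 1 — from the characteristic polynomial, algebraic multiplicity of λ = 4 is 3. From dim ker(T − (4)·I) = 2, there are exactly 2 Jordan blocks for λ = 4.
Step 2 — from the minimal polynomial, the factor (x − 4)^2 tells us the largest block for λ = 4 has size 2.
Step 3 — with total size 3, 2 blocks, and largest block 2, the block sizes (in nonincreasing order) are [2, 1].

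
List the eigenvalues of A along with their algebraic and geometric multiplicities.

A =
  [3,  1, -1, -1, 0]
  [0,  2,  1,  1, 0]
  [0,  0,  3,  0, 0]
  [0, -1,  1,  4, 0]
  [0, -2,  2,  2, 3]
λ = 3: alg = 5, geom = 4

Step 1 — factor the characteristic polynomial to read off the algebraic multiplicities:
  χ_A(x) = (x - 3)^5

Step 2 — compute geometric multiplicities via the rank-nullity identity g(λ) = n − rank(A − λI):
  rank(A − (3)·I) = 1, so dim ker(A − (3)·I) = n − 1 = 4

Summary:
  λ = 3: algebraic multiplicity = 5, geometric multiplicity = 4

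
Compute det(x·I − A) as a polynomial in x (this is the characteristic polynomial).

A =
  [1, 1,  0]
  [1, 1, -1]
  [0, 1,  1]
x^3 - 3*x^2 + 3*x - 1

Expanding det(x·I − A) (e.g. by cofactor expansion or by noting that A is similar to its Jordan form J, which has the same characteristic polynomial as A) gives
  χ_A(x) = x^3 - 3*x^2 + 3*x - 1
which factors as (x - 1)^3. The eigenvalues (with algebraic multiplicities) are λ = 1 with multiplicity 3.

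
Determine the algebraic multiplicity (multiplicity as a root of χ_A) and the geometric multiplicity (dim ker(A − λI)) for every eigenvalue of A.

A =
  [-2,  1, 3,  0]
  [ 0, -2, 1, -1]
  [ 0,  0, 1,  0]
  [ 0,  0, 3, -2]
λ = -2: alg = 3, geom = 1; λ = 1: alg = 1, geom = 1

Step 1 — factor the characteristic polynomial to read off the algebraic multiplicities:
  χ_A(x) = (x - 1)*(x + 2)^3

Step 2 — compute geometric multiplicities via the rank-nullity identity g(λ) = n − rank(A − λI):
  rank(A − (-2)·I) = 3, so dim ker(A − (-2)·I) = n − 3 = 1
  rank(A − (1)·I) = 3, so dim ker(A − (1)·I) = n − 3 = 1

Summary:
  λ = -2: algebraic multiplicity = 3, geometric multiplicity = 1
  λ = 1: algebraic multiplicity = 1, geometric multiplicity = 1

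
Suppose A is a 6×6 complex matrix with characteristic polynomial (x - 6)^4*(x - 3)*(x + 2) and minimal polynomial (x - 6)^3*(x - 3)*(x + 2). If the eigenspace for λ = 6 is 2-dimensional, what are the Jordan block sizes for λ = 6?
Block sizes for λ = 6: [3, 1]

Step 1 — from the characteristic polynomial, algebraic multiplicity of λ = 6 is 4. From dim ker(A − (6)·I) = 2, there are exactly 2 Jordan blocks for λ = 6.
Step 2 — from the minimal polynomial, the factor (x − 6)^3 tells us the largest block for λ = 6 has size 3.
Step 3 — with total size 4, 2 blocks, and largest block 3, the block sizes (in nonincreasing order) are [3, 1].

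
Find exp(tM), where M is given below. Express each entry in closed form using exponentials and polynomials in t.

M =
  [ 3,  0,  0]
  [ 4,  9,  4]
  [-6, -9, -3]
e^{tM} =
  [exp(3*t), 0, 0]
  [4*t*exp(3*t), 6*t*exp(3*t) + exp(3*t), 4*t*exp(3*t)]
  [-6*t*exp(3*t), -9*t*exp(3*t), -6*t*exp(3*t) + exp(3*t)]

Strategy: write M = P · J · P⁻¹ where J is a Jordan canonical form, so e^{tM} = P · e^{tJ} · P⁻¹, and e^{tJ} can be computed block-by-block.

M has Jordan form
J =
  [3, 1, 0]
  [0, 3, 0]
  [0, 0, 3]
(up to reordering of blocks).

Per-block formulas:
  For a 2×2 Jordan block J_2(3): exp(t · J_2(3)) = e^(3t)·(I + t·N), where N is the 2×2 nilpotent shift.
  For a 1×1 block at λ = 3: exp(t · [3]) = [e^(3t)].

After assembling e^{tJ} and conjugating by P, we get:

e^{tM} =
  [exp(3*t), 0, 0]
  [4*t*exp(3*t), 6*t*exp(3*t) + exp(3*t), 4*t*exp(3*t)]
  [-6*t*exp(3*t), -9*t*exp(3*t), -6*t*exp(3*t) + exp(3*t)]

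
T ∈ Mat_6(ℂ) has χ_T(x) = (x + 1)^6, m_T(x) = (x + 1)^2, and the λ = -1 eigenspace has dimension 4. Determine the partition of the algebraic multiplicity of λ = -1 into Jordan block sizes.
Block sizes for λ = -1: [2, 2, 1, 1]

Step 1 — from the characteristic polynomial, algebraic multiplicity of λ = -1 is 6. From dim ker(T − (-1)·I) = 4, there are exactly 4 Jordan blocks for λ = -1.
Step 2 — from the minimal polynomial, the factor (x + 1)^2 tells us the largest block for λ = -1 has size 2.
Step 3 — with total size 6, 4 blocks, and largest block 2, the block sizes (in nonincreasing order) are [2, 2, 1, 1].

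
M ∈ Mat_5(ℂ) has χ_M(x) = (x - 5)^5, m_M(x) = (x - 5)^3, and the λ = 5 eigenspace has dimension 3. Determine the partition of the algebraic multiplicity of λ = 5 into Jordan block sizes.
Block sizes for λ = 5: [3, 1, 1]

Step 1 — from the characteristic polynomial, algebraic multiplicity of λ = 5 is 5. From dim ker(M − (5)·I) = 3, there are exactly 3 Jordan blocks for λ = 5.
Step 2 — from the minimal polynomial, the factor (x − 5)^3 tells us the largest block for λ = 5 has size 3.
Step 3 — with total size 5, 3 blocks, and largest block 3, the block sizes (in nonincreasing order) are [3, 1, 1].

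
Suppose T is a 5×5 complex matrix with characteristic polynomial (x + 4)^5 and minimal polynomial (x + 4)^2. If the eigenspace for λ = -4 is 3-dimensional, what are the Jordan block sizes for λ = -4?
Block sizes for λ = -4: [2, 2, 1]

Step 1 — from the characteristic polynomial, algebraic multiplicity of λ = -4 is 5. From dim ker(T − (-4)·I) = 3, there are exactly 3 Jordan blocks for λ = -4.
Step 2 — from the minimal polynomial, the factor (x + 4)^2 tells us the largest block for λ = -4 has size 2.
Step 3 — with total size 5, 3 blocks, and largest block 2, the block sizes (in nonincreasing order) are [2, 2, 1].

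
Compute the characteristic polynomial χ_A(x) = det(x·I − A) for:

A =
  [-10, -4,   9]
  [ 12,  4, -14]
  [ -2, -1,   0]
x^3 + 6*x^2 + 12*x + 8

Expanding det(x·I − A) (e.g. by cofactor expansion or by noting that A is similar to its Jordan form J, which has the same characteristic polynomial as A) gives
  χ_A(x) = x^3 + 6*x^2 + 12*x + 8
which factors as (x + 2)^3. The eigenvalues (with algebraic multiplicities) are λ = -2 with multiplicity 3.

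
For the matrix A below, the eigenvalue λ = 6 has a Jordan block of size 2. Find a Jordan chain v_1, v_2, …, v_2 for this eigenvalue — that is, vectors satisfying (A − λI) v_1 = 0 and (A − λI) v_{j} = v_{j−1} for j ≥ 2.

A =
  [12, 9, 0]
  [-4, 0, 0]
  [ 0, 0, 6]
A Jordan chain for λ = 6 of length 2:
v_1 = (6, -4, 0)ᵀ
v_2 = (1, 0, 0)ᵀ

Let N = A − (6)·I. We want v_2 with N^2 v_2 = 0 but N^1 v_2 ≠ 0; then v_{j-1} := N · v_j for j = 2, …, 2.

Pick v_2 = (1, 0, 0)ᵀ.
Then v_1 = N · v_2 = (6, -4, 0)ᵀ.

Sanity check: (A − (6)·I) v_1 = (0, 0, 0)ᵀ = 0. ✓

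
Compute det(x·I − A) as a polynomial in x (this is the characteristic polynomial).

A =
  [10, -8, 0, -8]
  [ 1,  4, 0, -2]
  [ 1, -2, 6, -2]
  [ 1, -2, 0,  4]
x^4 - 24*x^3 + 216*x^2 - 864*x + 1296

Expanding det(x·I − A) (e.g. by cofactor expansion or by noting that A is similar to its Jordan form J, which has the same characteristic polynomial as A) gives
  χ_A(x) = x^4 - 24*x^3 + 216*x^2 - 864*x + 1296
which factors as (x - 6)^4. The eigenvalues (with algebraic multiplicities) are λ = 6 with multiplicity 4.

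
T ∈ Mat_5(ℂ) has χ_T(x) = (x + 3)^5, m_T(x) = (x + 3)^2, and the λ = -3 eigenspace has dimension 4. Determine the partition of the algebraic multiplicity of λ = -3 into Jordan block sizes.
Block sizes for λ = -3: [2, 1, 1, 1]

Step 1 — from the characteristic polynomial, algebraic multiplicity of λ = -3 is 5. From dim ker(T − (-3)·I) = 4, there are exactly 4 Jordan blocks for λ = -3.
Step 2 — from the minimal polynomial, the factor (x + 3)^2 tells us the largest block for λ = -3 has size 2.
Step 3 — with total size 5, 4 blocks, and largest block 2, the block sizes (in nonincreasing order) are [2, 1, 1, 1].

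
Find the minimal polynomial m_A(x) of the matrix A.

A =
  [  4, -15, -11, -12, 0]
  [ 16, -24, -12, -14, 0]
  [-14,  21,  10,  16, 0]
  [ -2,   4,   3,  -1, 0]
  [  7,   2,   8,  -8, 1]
x^4 + 11*x^3 + 36*x^2 + 16*x - 64

The characteristic polynomial is χ_A(x) = (x - 1)^2*(x + 4)^3, so the eigenvalues are known. The minimal polynomial is
  m_A(x) = Π_λ (x − λ)^{k_λ}
where k_λ is the size of the *largest* Jordan block for λ (equivalently, the smallest k with (A − λI)^k v = 0 for every generalised eigenvector v of λ).

  λ = -4: largest Jordan block has size 3, contributing (x + 4)^3
  λ = 1: largest Jordan block has size 1, contributing (x − 1)

So m_A(x) = (x - 1)*(x + 4)^3 = x^4 + 11*x^3 + 36*x^2 + 16*x - 64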